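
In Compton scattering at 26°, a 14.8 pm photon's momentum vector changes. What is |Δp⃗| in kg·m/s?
1.9991e-23 kg·m/s

Photon momentum magnitude is p = h/λ.

Initial momentum:
p₀ = h/λ = 6.6261e-34/1.4800e-11 = 4.4771e-23 kg·m/s

After scattering:
λ' = λ + Δλ = 14.8 + 0.2456 = 15.0456 pm
p' = h/λ' = 6.6261e-34/1.5046e-11 = 4.4040e-23 kg·m/s

Momentum is a vector; the scattered photon's direction makes angle θ = 26° with the incident direction. The magnitude of the vector change Δp⃗ = p⃗₀ − p⃗' is found from the law of cosines:
|Δp⃗|² = p₀² + p'² − 2p₀p'cos θ
|Δp⃗|² = (4.4771e-23)² + (4.4040e-23)² − 2·4.4771e-23·4.4040e-23·cos(26°)
|Δp⃗| = 1.9991e-23 kg·m/s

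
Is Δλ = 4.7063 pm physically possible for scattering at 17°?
No, inconsistent

Calculate the expected shift for θ = 17°:

Δλ_expected = λ_C(1 - cos(17°))
Δλ_expected = 2.4263 × (1 - cos(17°))
Δλ_expected = 2.4263 × 0.0437
Δλ_expected = 0.1060 pm

Given shift: 4.7063 pm
Expected shift: 0.1060 pm
Difference: 4.6003 pm

The values do not match. The given shift corresponds to θ ≈ 160.0°, not 17°.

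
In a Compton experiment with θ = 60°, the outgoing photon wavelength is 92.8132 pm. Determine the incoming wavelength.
91.6000 pm

From λ' = λ + Δλ, we have λ = λ' - Δλ

First calculate the Compton shift:
Δλ = λ_C(1 - cos θ)
Δλ = 2.4263 × (1 - cos(60°))
Δλ = 2.4263 × 0.5000
Δλ = 1.2132 pm

Initial wavelength:
λ = λ' - Δλ
λ = 92.8132 - 1.2132
λ = 91.6000 pm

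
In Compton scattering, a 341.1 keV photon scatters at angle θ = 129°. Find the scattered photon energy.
163.3936 keV

First convert energy to wavelength:
λ = hc/E, with hc ≈ 1239.842 keV·pm (i.e. 1239.842 eV·nm)

For E = 341.1 keV = 341100 eV:
λ = 1239.842 keV·pm / 341.1 keV
λ = 3.6348 pm

Calculate the Compton shift:
Δλ = λ_C(1 - cos(129°)) = 2.4263 × 1.6293
Δλ = 3.9532 pm

Final wavelength:
λ' = 3.6348 + 3.9532 = 7.5881 pm

Final energy:
E' = hc/λ' = 1239.842 / 7.5881 = 163.3936 keV

(Intermediate values are shown rounded; full precision is carried through to the final answer.)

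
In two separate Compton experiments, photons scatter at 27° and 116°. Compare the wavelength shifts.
116° produces the larger shift by a factor of 13.197

Calculate both shifts using Δλ = λ_C(1 - cos θ):

For θ₁ = 27°:
Δλ₁ = 2.4263 × (1 - cos(27°))
Δλ₁ = 2.4263 × 0.1090
Δλ₁ = 0.2645 pm

For θ₂ = 116°:
Δλ₂ = 2.4263 × (1 - cos(116°))
Δλ₂ = 2.4263 × 1.4384
Δλ₂ = 3.4899 pm

The 116° angle produces the larger shift.
Ratio: 3.4899/0.2645 = 13.197

(Intermediate values are shown rounded; full precision is carried through to the final answer.)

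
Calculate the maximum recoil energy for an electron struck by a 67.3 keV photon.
14.0313 keV

Maximum energy transfer occurs at θ = 180° (backscattering).

Initial photon: E₀ = 67.3 keV → λ₀ = 18.4226 pm

Maximum Compton shift (at 180°):
Δλ_max = 2λ_C = 2 × 2.4263 = 4.8526 pm

Final wavelength:
λ' = 18.4226 + 4.8526 = 23.2752 pm

Minimum photon energy (maximum energy to electron):
E'_min = hc/λ' = 53.2687 keV

Maximum electron kinetic energy:
K_max = E₀ - E'_min = 67.3000 - 53.2687 = 14.0313 keV

(Intermediate values are shown rounded; full precision is carried through to the final answer.)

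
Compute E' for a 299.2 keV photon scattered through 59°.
233.0300 keV

First convert energy to wavelength:
λ = hc/E, with hc ≈ 1239.842 keV·pm (i.e. 1239.842 eV·nm)

For E = 299.2 keV = 299200 eV:
λ = 1239.842 keV·pm / 299.2 keV
λ = 4.1439 pm

Calculate the Compton shift:
Δλ = λ_C(1 - cos(59°)) = 2.4263 × 0.4850
Δλ = 1.1767 pm

Final wavelength:
λ' = 4.1439 + 1.1767 = 5.3205 pm

Final energy:
E' = hc/λ' = 1239.842 / 5.3205 = 233.0300 keV

(Intermediate values are shown rounded; full precision is carried through to the final answer.)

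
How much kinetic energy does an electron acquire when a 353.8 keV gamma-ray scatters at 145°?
197.2184 keV

By energy conservation: K_e = E_initial - E_final

First find the scattered photon energy:
Initial wavelength: λ = hc/E = 3.5044 pm
Compton shift: Δλ = λ_C(1 - cos(145°)) = 4.4138 pm
Final wavelength: λ' = 3.5044 + 4.4138 = 7.9182 pm
Final photon energy: E' = hc/λ' = 156.5816 keV

Electron kinetic energy:
K_e = E - E' = 353.8000 - 156.5816 = 197.2184 keV

(Intermediate values are shown rounded; full precision is carried through to the final answer.)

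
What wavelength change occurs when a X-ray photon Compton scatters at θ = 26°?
0.2456 pm

Using the Compton scattering formula:
Δλ = λ_C(1 - cos θ)

where λ_C = h/(m_e·c) ≈ 2.4263 pm is the Compton wavelength of an electron.

For θ = 26°:
cos(26°) = 0.8988
1 - cos(26°) = 0.1012

Δλ = 2.4263 × 0.1012
Δλ = 0.2456 pm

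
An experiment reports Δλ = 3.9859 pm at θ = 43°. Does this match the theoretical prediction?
No, inconsistent

Calculate the expected shift for θ = 43°:

Δλ_expected = λ_C(1 - cos(43°))
Δλ_expected = 2.4263 × (1 - cos(43°))
Δλ_expected = 2.4263 × 0.2686
Δλ_expected = 0.6518 pm

Given shift: 3.9859 pm
Expected shift: 0.6518 pm
Difference: 3.3341 pm

The values do not match. The given shift corresponds to θ ≈ 130.0°, not 43°.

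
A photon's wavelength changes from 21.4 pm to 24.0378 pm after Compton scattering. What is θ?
95.00°

First find the wavelength shift:
Δλ = λ' - λ = 24.0378 - 21.4 = 2.6378 pm

Using Δλ = λ_C(1 - cos θ), with λ_C = h/(m_e·c) ≈ 2.42631024 pm:
cos θ = 1 - Δλ/λ_C
cos θ = 1 - 2.6378/2.42631024
cos θ = -0.087165

θ = arccos(-0.087165)
θ = 95.00°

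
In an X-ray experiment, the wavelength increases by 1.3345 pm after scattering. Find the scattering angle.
63.26°

From the Compton formula Δλ = λ_C(1 - cos θ), we can solve for θ:

cos θ = 1 - Δλ/λ_C

Given:
- Δλ = 1.3345 pm
- λ_C = h/(m_e·c) ≈ 2.42631024 pm

cos θ = 1 - 1.3345/2.42631024
cos θ = 1 - 0.550012
cos θ = 0.449988

θ = arccos(0.449988)
θ = 63.26°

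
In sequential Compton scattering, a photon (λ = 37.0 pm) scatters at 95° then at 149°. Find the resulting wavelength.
44.1438 pm

Apply Compton shift twice:

First scattering at θ₁ = 95°:
Δλ₁ = λ_C(1 - cos(95°))
Δλ₁ = 2.4263 × 1.0872
Δλ₁ = 2.6378 pm

After first scattering:
λ₁ = 37.0 + 2.6378 = 39.6378 pm

Second scattering at θ₂ = 149°:
Δλ₂ = λ_C(1 - cos(149°))
Δλ₂ = 2.4263 × 1.8572
Δλ₂ = 4.5061 pm

Final wavelength:
λ₂ = 39.6378 + 4.5061 = 44.1438 pm

Total shift: Δλ_total = 2.6378 + 4.5061 = 7.1438 pm

(Intermediate values are shown rounded; full precision is carried through to the final answer.)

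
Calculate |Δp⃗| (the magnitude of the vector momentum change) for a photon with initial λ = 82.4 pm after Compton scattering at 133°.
1.4402e-23 kg·m/s

Photon momentum magnitude is p = h/λ.

Initial momentum:
p₀ = h/λ = 6.6261e-34/8.2400e-11 = 8.0413e-24 kg·m/s

After scattering:
λ' = λ + Δλ = 82.4 + 4.0810 = 86.4810 pm
p' = h/λ' = 6.6261e-34/8.6481e-11 = 7.6619e-24 kg·m/s

Momentum is a vector; the scattered photon's direction makes angle θ = 133° with the incident direction. The magnitude of the vector change Δp⃗ = p⃗₀ − p⃗' is found from the law of cosines:
|Δp⃗|² = p₀² + p'² − 2p₀p'cos θ
|Δp⃗|² = (8.0413e-24)² + (7.6619e-24)² − 2·8.0413e-24·7.6619e-24·cos(133°)
|Δp⃗| = 1.4402e-23 kg·m/s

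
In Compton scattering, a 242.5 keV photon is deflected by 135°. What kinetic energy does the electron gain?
108.5314 keV

By energy conservation: K_e = E_initial - E_final

First find the scattered photon energy:
Initial wavelength: λ = hc/E = 5.1128 pm
Compton shift: Δλ = λ_C(1 - cos(135°)) = 4.1420 pm
Final wavelength: λ' = 5.1128 + 4.1420 = 9.2547 pm
Final photon energy: E' = hc/λ' = 133.9686 keV

Electron kinetic energy:
K_e = E - E' = 242.5000 - 133.9686 = 108.5314 keV

(Intermediate values are shown rounded; full precision is carried through to the final answer.)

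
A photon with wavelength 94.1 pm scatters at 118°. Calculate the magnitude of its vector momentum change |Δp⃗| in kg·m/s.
1.1852e-23 kg·m/s

Photon momentum magnitude is p = h/λ.

Initial momentum:
p₀ = h/λ = 6.6261e-34/9.4100e-11 = 7.0415e-24 kg·m/s

After scattering:
λ' = λ + Δλ = 94.1 + 3.5654 = 97.6654 pm
p' = h/λ' = 6.6261e-34/9.7665e-11 = 6.7845e-24 kg·m/s

Momentum is a vector; the scattered photon's direction makes angle θ = 118° with the incident direction. The magnitude of the vector change Δp⃗ = p⃗₀ − p⃗' is found from the law of cosines:
|Δp⃗|² = p₀² + p'² − 2p₀p'cos θ
|Δp⃗|² = (7.0415e-24)² + (6.7845e-24)² − 2·7.0415e-24·6.7845e-24·cos(118°)
|Δp⃗| = 1.1852e-23 kg·m/s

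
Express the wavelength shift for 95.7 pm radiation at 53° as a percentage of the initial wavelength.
1.0095%

Calculate the Compton shift:
Δλ = λ_C(1 - cos(53°))
Δλ = 2.4263 × (1 - cos(53°))
Δλ = 2.4263 × 0.3982
Δλ = 0.9661 pm

Percentage change:
(Δλ/λ₀) × 100 = (0.9661/95.7) × 100
= 1.0095%

(Intermediate values are shown rounded; full precision is carried through to the final answer.)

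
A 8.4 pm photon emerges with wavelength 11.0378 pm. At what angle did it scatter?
95.00°

First find the wavelength shift:
Δλ = λ' - λ = 11.0378 - 8.4 = 2.6378 pm

Using Δλ = λ_C(1 - cos θ), with λ_C = h/(m_e·c) ≈ 2.42631024 pm:
cos θ = 1 - Δλ/λ_C
cos θ = 1 - 2.6378/2.42631024
cos θ = -0.087165

θ = arccos(-0.087165)
θ = 95.00°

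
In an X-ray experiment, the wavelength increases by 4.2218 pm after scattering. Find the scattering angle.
137.73°

From the Compton formula Δλ = λ_C(1 - cos θ), we can solve for θ:

cos θ = 1 - Δλ/λ_C

Given:
- Δλ = 4.2218 pm
- λ_C = h/(m_e·c) ≈ 2.42631024 pm

cos θ = 1 - 4.2218/2.42631024
cos θ = 1 - 1.740008
cos θ = -0.740008

θ = arccos(-0.740008)
θ = 137.73°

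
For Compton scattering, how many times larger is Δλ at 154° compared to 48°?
154° produces the larger shift by a factor of 5.739

Calculate both shifts using Δλ = λ_C(1 - cos θ):

For θ₁ = 48°:
Δλ₁ = 2.4263 × (1 - cos(48°))
Δλ₁ = 2.4263 × 0.3309
Δλ₁ = 0.8028 pm

For θ₂ = 154°:
Δλ₂ = 2.4263 × (1 - cos(154°))
Δλ₂ = 2.4263 × 1.8988
Δλ₂ = 4.6071 pm

The 154° angle produces the larger shift.
Ratio: 4.6071/0.8028 = 5.739

(Intermediate values are shown rounded; full precision is carried through to the final answer.)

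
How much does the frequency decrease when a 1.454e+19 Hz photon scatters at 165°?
2.732e+18 Hz (decrease)

Convert frequency to wavelength (c = 299792458 m/s):
λ₀ = c/f₀ = 299792458/1.454e+19 = 2.0618463e-11 m = 20.6185 pm

Calculate Compton shift:
Δλ = λ_C(1 - cos(165°)) = 4.7699 pm

Final wavelength:
λ' = λ₀ + Δλ = 20.6185 + 4.7699 = 25.3884 pm

Final frequency:
f' = c/λ' = 299792458/2.5388409e-11 = 1.1808241e+19 Hz

Frequency shift (decrease):
Δf = f₀ - f' = 1.454e+19 - 1.1808241e+19 = 2.732e+18 Hz

(Intermediate values are shown rounded; full precision is carried through to the final answer.)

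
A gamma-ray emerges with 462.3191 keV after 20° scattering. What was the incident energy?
489.0000 keV

Convert final energy to wavelength (hc ≈ 1239.842 keV·pm):
λ' = hc/E' = 1239.842 / 462.3191 = 2.6818 pm

Calculate the Compton shift:
Δλ = λ_C(1 - cos(20°))
Δλ = 2.4263 × (1 - cos(20°))
Δλ = 0.1463 pm

Initial wavelength:
λ = λ' - Δλ = 2.6818 - 0.1463 = 2.5355 pm

Initial energy:
E = hc/λ = 1239.842 / 2.5355 = 489.0000 keV

(Intermediate values are shown rounded; full precision is carried through to the final answer.)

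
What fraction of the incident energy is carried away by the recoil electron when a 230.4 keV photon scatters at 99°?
0.3427 (or 34.27%)

Calculate initial and final photon energies:

Initial: E₀ = 230.4 keV → λ₀ = 5.3813 pm
Compton shift: Δλ = 2.8059 pm
Final wavelength: λ' = 8.1871 pm
Final energy: E' = 151.4380 keV

Fractional energy loss:
(E₀ - E')/E₀ = (230.4000 - 151.4380)/230.4000
= 78.9620/230.4000
= 0.3427
= 34.27%

(Intermediate values are shown rounded; full precision is carried through to the final answer.)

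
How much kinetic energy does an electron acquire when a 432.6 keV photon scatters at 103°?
220.2305 keV

By energy conservation: K_e = E_initial - E_final

First find the scattered photon energy:
Initial wavelength: λ = hc/E = 2.8660 pm
Compton shift: Δλ = λ_C(1 - cos(103°)) = 2.9721 pm
Final wavelength: λ' = 2.8660 + 2.9721 = 5.8381 pm
Final photon energy: E' = hc/λ' = 212.3695 keV

Electron kinetic energy:
K_e = E - E' = 432.6000 - 212.3695 = 220.2305 keV

(Intermediate values are shown rounded; full precision is carried through to the final answer.)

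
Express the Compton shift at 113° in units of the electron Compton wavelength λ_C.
1.3907 λ_C

The Compton shift formula is:
Δλ = λ_C(1 - cos θ)

Dividing both sides by λ_C:
Δλ/λ_C = 1 - cos θ

For θ = 113°:
Δλ/λ_C = 1 - cos(113°)
Δλ/λ_C = 1 - -0.3907
Δλ/λ_C = 1.3907

This means the shift is 1.3907 × λ_C = 3.3743 pm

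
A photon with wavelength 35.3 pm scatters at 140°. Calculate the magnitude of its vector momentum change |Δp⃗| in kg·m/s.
3.3375e-23 kg·m/s

Photon momentum magnitude is p = h/λ.

Initial momentum:
p₀ = h/λ = 6.6261e-34/3.5300e-11 = 1.8771e-23 kg·m/s

After scattering:
λ' = λ + Δλ = 35.3 + 4.2850 = 39.5850 pm
p' = h/λ' = 6.6261e-34/3.9585e-11 = 1.6739e-23 kg·m/s

Momentum is a vector; the scattered photon's direction makes angle θ = 140° with the incident direction. The magnitude of the vector change Δp⃗ = p⃗₀ − p⃗' is found from the law of cosines:
|Δp⃗|² = p₀² + p'² − 2p₀p'cos θ
|Δp⃗|² = (1.8771e-23)² + (1.6739e-23)² − 2·1.8771e-23·1.6739e-23·cos(140°)
|Δp⃗| = 3.3375e-23 kg·m/s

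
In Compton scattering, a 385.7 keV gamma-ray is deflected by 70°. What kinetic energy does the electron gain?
127.9895 keV

By energy conservation: K_e = E_initial - E_final

First find the scattered photon energy:
Initial wavelength: λ = hc/E = 3.2145 pm
Compton shift: Δλ = λ_C(1 - cos(70°)) = 1.5965 pm
Final wavelength: λ' = 3.2145 + 1.5965 = 4.8110 pm
Final photon energy: E' = hc/λ' = 257.7105 keV

Electron kinetic energy:
K_e = E - E' = 385.7000 - 257.7105 = 127.9895 keV

(Intermediate values are shown rounded; full precision is carried through to the final answer.)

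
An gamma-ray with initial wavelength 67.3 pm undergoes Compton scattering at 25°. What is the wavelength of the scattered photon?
67.5273 pm

Using the Compton scattering formula:
λ' = λ + Δλ = λ + λ_C(1 - cos θ)

Given:
- Initial wavelength λ = 67.3 pm
- Scattering angle θ = 25°
- Compton wavelength λ_C ≈ 2.4263 pm

Calculate the shift:
Δλ = 2.4263 × (1 - cos(25°))
Δλ = 2.4263 × 0.0937
Δλ = 0.2273 pm

Final wavelength:
λ' = 67.3 + 0.2273 = 67.5273 pm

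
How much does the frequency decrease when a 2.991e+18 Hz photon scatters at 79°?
5.746e+16 Hz (decrease)

Convert frequency to wavelength (c = 299792458 m/s):
λ₀ = c/f₀ = 299792458/2.991e+18 = 1.0023151e-10 m = 100.2315 pm

Calculate Compton shift:
Δλ = λ_C(1 - cos(79°)) = 1.9633 pm

Final wavelength:
λ' = λ₀ + Δλ = 100.2315 + 1.9633 = 102.1949 pm

Final frequency:
f' = c/λ' = 299792458/1.0219486e-10 = 2.9335375e+18 Hz

Frequency shift (decrease):
Δf = f₀ - f' = 2.991e+18 - 2.9335375e+18 = 5.746e+16 Hz

(Intermediate values are shown rounded; full precision is carried through to the final answer.)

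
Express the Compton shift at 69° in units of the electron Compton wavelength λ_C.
0.6416 λ_C

The Compton shift formula is:
Δλ = λ_C(1 - cos θ)

Dividing both sides by λ_C:
Δλ/λ_C = 1 - cos θ

For θ = 69°:
Δλ/λ_C = 1 - cos(69°)
Δλ/λ_C = 1 - 0.3584
Δλ/λ_C = 0.6416

This means the shift is 0.6416 × λ_C = 1.5568 pm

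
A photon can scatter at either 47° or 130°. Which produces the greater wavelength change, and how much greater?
130° produces the larger shift by a factor of 5.166

Calculate both shifts using Δλ = λ_C(1 - cos θ):

For θ₁ = 47°:
Δλ₁ = 2.4263 × (1 - cos(47°))
Δλ₁ = 2.4263 × 0.3180
Δλ₁ = 0.7716 pm

For θ₂ = 130°:
Δλ₂ = 2.4263 × (1 - cos(130°))
Δλ₂ = 2.4263 × 1.6428
Δλ₂ = 3.9859 pm

The 130° angle produces the larger shift.
Ratio: 3.9859/0.7716 = 5.166

(Intermediate values are shown rounded; full precision is carried through to the final answer.)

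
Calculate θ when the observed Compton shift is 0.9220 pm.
51.68°

From the Compton formula Δλ = λ_C(1 - cos θ), we can solve for θ:

cos θ = 1 - Δλ/λ_C

Given:
- Δλ = 0.9220 pm
- λ_C = h/(m_e·c) ≈ 2.42631024 pm

cos θ = 1 - 0.9220/2.42631024
cos θ = 1 - 0.380001
cos θ = 0.619999

θ = arccos(0.619999)
θ = 51.68°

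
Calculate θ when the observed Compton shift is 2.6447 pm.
95.16°

From the Compton formula Δλ = λ_C(1 - cos θ), we can solve for θ:

cos θ = 1 - Δλ/λ_C

Given:
- Δλ = 2.6447 pm
- λ_C = h/(m_e·c) ≈ 2.42631024 pm

cos θ = 1 - 2.6447/2.42631024
cos θ = 1 - 1.090009
cos θ = -0.090009

θ = arccos(-0.090009)
θ = 95.16°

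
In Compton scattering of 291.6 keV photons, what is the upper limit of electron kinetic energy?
155.4207 keV

Maximum energy transfer occurs at θ = 180° (backscattering).

Initial photon: E₀ = 291.6 keV → λ₀ = 4.2519 pm

Maximum Compton shift (at 180°):
Δλ_max = 2λ_C = 2 × 2.4263 = 4.8526 pm

Final wavelength:
λ' = 4.2519 + 4.8526 = 9.1045 pm

Minimum photon energy (maximum energy to electron):
E'_min = hc/λ' = 136.1793 keV

Maximum electron kinetic energy:
K_max = E₀ - E'_min = 291.6000 - 136.1793 = 155.4207 keV

(Intermediate values are shown rounded; full precision is carried through to the final answer.)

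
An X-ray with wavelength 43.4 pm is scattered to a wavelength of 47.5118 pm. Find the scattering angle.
134.00°

First find the wavelength shift:
Δλ = λ' - λ = 47.5118 - 43.4 = 4.1118 pm

Using Δλ = λ_C(1 - cos θ), with λ_C = h/(m_e·c) ≈ 2.42631024 pm:
cos θ = 1 - Δλ/λ_C
cos θ = 1 - 4.1118/2.42631024
cos θ = -0.694672

θ = arccos(-0.694672)
θ = 134.00°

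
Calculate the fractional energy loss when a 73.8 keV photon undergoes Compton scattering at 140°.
0.2032 (or 20.32%)

Calculate initial and final photon energies:

Initial: E₀ = 73.8 keV → λ₀ = 16.8000 pm
Compton shift: Δλ = 4.2850 pm
Final wavelength: λ' = 21.0850 pm
Final energy: E' = 58.8021 keV

Fractional energy loss:
(E₀ - E')/E₀ = (73.8000 - 58.8021)/73.8000
= 14.9979/73.8000
= 0.2032
= 20.32%

(Intermediate values are shown rounded; full precision is carried through to the final answer.)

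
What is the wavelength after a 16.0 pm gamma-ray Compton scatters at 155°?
20.6253 pm

Using the Compton scattering formula:
λ' = λ + Δλ = λ + λ_C(1 - cos θ)

Given:
- Initial wavelength λ = 16.0 pm
- Scattering angle θ = 155°
- Compton wavelength λ_C ≈ 2.4263 pm

Calculate the shift:
Δλ = 2.4263 × (1 - cos(155°))
Δλ = 2.4263 × 1.9063
Δλ = 4.6253 pm

Final wavelength:
λ' = 16.0 + 4.6253 = 20.6253 pm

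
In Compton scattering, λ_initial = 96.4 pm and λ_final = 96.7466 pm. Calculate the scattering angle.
31.00°

First find the wavelength shift:
Δλ = λ' - λ = 96.7466 - 96.4 = 0.3466 pm

Using Δλ = λ_C(1 - cos θ), with λ_C = h/(m_e·c) ≈ 2.42631024 pm:
cos θ = 1 - Δλ/λ_C
cos θ = 1 - 0.3466/2.42631024
cos θ = 0.857149

θ = arccos(0.857149)
θ = 31.00°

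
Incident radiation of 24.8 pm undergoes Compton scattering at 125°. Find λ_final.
28.6180 pm

Using the Compton scattering formula:
λ' = λ + Δλ = λ + λ_C(1 - cos θ)

Given:
- Initial wavelength λ = 24.8 pm
- Scattering angle θ = 125°
- Compton wavelength λ_C ≈ 2.4263 pm

Calculate the shift:
Δλ = 2.4263 × (1 - cos(125°))
Δλ = 2.4263 × 1.5736
Δλ = 3.8180 pm

Final wavelength:
λ' = 24.8 + 3.8180 = 28.6180 pm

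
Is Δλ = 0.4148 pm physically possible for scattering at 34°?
Yes, consistent

Calculate the expected shift for θ = 34°:

Δλ_expected = λ_C(1 - cos(34°))
Δλ_expected = 2.4263 × (1 - cos(34°))
Δλ_expected = 2.4263 × 0.1710
Δλ_expected = 0.4148 pm

Given shift: 0.4148 pm
Expected shift: 0.4148 pm
Difference: 0.0000 pm

The values match. This is consistent with Compton scattering at the stated angle.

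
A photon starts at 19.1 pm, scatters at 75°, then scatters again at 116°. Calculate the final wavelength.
24.3883 pm

Apply Compton shift twice:

First scattering at θ₁ = 75°:
Δλ₁ = λ_C(1 - cos(75°))
Δλ₁ = 2.4263 × 0.7412
Δλ₁ = 1.7983 pm

After first scattering:
λ₁ = 19.1 + 1.7983 = 20.8983 pm

Second scattering at θ₂ = 116°:
Δλ₂ = λ_C(1 - cos(116°))
Δλ₂ = 2.4263 × 1.4384
Δλ₂ = 3.4899 pm

Final wavelength:
λ₂ = 20.8983 + 3.4899 = 24.3883 pm

Total shift: Δλ_total = 1.7983 + 3.4899 = 5.2883 pm

(Intermediate values are shown rounded; full precision is carried through to the final answer.)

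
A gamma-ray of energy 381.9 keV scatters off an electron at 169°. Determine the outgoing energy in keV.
153.9306 keV

First convert energy to wavelength:
λ = hc/E, with hc ≈ 1239.842 keV·pm (i.e. 1239.842 eV·nm)

For E = 381.9 keV = 381900 eV:
λ = 1239.842 keV·pm / 381.9 keV
λ = 3.2465 pm

Calculate the Compton shift:
Δλ = λ_C(1 - cos(169°)) = 2.4263 × 1.9816
Δλ = 4.8080 pm

Final wavelength:
λ' = 3.2465 + 4.8080 = 8.0546 pm

Final energy:
E' = hc/λ' = 1239.842 / 8.0546 = 153.9306 keV

(Intermediate values are shown rounded; full precision is carried through to the final answer.)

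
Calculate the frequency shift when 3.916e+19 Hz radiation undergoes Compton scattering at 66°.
6.198e+18 Hz (decrease)

Convert frequency to wavelength (c = 299792458 m/s):
λ₀ = c/f₀ = 299792458/3.916e+19 = 7.6555786e-12 m = 7.6556 pm

Calculate Compton shift:
Δλ = λ_C(1 - cos(66°)) = 1.4394 pm

Final wavelength:
λ' = λ₀ + Δλ = 7.6556 + 1.4394 = 9.0950 pm

Final frequency:
f' = c/λ' = 299792458/9.0950196e-12 = 3.2962266e+19 Hz

Frequency shift (decrease):
Δf = f₀ - f' = 3.916e+19 - 3.2962266e+19 = 6.198e+18 Hz

(Intermediate values are shown rounded; full precision is carried through to the final answer.)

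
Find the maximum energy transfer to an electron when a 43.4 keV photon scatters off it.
6.3017 keV

Maximum energy transfer occurs at θ = 180° (backscattering).

Initial photon: E₀ = 43.4 keV → λ₀ = 28.5678 pm

Maximum Compton shift (at 180°):
Δλ_max = 2λ_C = 2 × 2.4263 = 4.8526 pm

Final wavelength:
λ' = 28.5678 + 4.8526 = 33.4204 pm

Minimum photon energy (maximum energy to electron):
E'_min = hc/λ' = 37.0983 keV

Maximum electron kinetic energy:
K_max = E₀ - E'_min = 43.4000 - 37.0983 = 6.3017 keV

(Intermediate values are shown rounded; full precision is carried through to the final answer.)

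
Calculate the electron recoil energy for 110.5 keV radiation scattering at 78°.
16.1591 keV

By energy conservation: K_e = E_initial - E_final

First find the scattered photon energy:
Initial wavelength: λ = hc/E = 11.2203 pm
Compton shift: Δλ = λ_C(1 - cos(78°)) = 1.9219 pm
Final wavelength: λ' = 11.2203 + 1.9219 = 13.1421 pm
Final photon energy: E' = hc/λ' = 94.3409 keV

Electron kinetic energy:
K_e = E - E' = 110.5000 - 94.3409 = 16.1591 keV

(Intermediate values are shown rounded; full precision is carried through to the final answer.)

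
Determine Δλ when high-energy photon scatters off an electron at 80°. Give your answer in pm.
2.0050 pm

Using the Compton scattering formula:
Δλ = λ_C(1 - cos θ)

where λ_C = h/(m_e·c) ≈ 2.4263 pm is the Compton wavelength of an electron.

For θ = 80°:
cos(80°) = 0.1736
1 - cos(80°) = 0.8264

Δλ = 2.4263 × 0.8264
Δλ = 2.0050 pm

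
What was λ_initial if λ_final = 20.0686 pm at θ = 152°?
15.5000 pm

From λ' = λ + Δλ, we have λ = λ' - Δλ

First calculate the Compton shift:
Δλ = λ_C(1 - cos θ)
Δλ = 2.4263 × (1 - cos(152°))
Δλ = 2.4263 × 1.8829
Δλ = 4.5686 pm

Initial wavelength:
λ = λ' - Δλ
λ = 20.0686 - 4.5686
λ = 15.5000 pm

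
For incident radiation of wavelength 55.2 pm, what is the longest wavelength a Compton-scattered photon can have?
60.0526 pm (at θ = 180°)

The Compton shift is Δλ = λ_C(1 − cos θ).

Since cos θ ranges from −1 to 1, the factor (1 − cos θ) ranges from 0 to 2; the maximum shift occurs at θ = 180° (backscattering):
Δλ_max = 2λ_C = 2 × 2.4263 pm = 4.8526 pm

Maximum scattered wavelength:
λ'_max = λ₀ + Δλ_max = 55.2 + 4.8526 = 60.0526 pm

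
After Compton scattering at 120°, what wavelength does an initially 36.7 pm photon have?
40.3395 pm

Using the Compton formula: λ' = λ + λ_C(1 − cos θ)

For θ = 120°, cos θ = -1/2 (exact) = -0.5000, so:
1 − cos 120° = 1 − (-1/2) = 1.5000

Δλ = λ_C × 1.5000 = 2.4263 × 1.5000 = 3.6395 pm

λ' = 36.7 + 3.6395 = 40.3395 pm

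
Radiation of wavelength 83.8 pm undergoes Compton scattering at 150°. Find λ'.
88.3276 pm

Using the Compton formula: λ' = λ + λ_C(1 − cos θ)

For θ = 150°, cos θ = -√3/2 (exact) ≈ -0.8660, so:
1 − cos 150° = 1 − (-√3/2) ≈ 1.8660

Δλ = λ_C × 1.8660 = 2.4263 × 1.8660 = 4.5276 pm

λ' = 83.8 + 4.5276 = 88.3276 pm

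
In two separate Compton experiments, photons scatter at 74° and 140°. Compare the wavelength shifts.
140° produces the larger shift by a factor of 2.438

Calculate both shifts using Δλ = λ_C(1 - cos θ):

For θ₁ = 74°:
Δλ₁ = 2.4263 × (1 - cos(74°))
Δλ₁ = 2.4263 × 0.7244
Δλ₁ = 1.7575 pm

For θ₂ = 140°:
Δλ₂ = 2.4263 × (1 - cos(140°))
Δλ₂ = 2.4263 × 1.7660
Δλ₂ = 4.2850 pm

The 140° angle produces the larger shift.
Ratio: 4.2850/1.7575 = 2.438

(Intermediate values are shown rounded; full precision is carried through to the final answer.)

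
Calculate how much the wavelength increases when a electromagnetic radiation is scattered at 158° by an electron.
4.6759 pm

Using the Compton scattering formula:
Δλ = λ_C(1 - cos θ)

where λ_C = h/(m_e·c) ≈ 2.4263 pm is the Compton wavelength of an electron.

For θ = 158°:
cos(158°) = -0.9272
1 - cos(158°) = 1.9272

Δλ = 2.4263 × 1.9272
Δλ = 4.6759 pm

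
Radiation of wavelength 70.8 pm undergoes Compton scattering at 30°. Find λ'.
71.1251 pm

Using the Compton formula: λ' = λ + λ_C(1 − cos θ)

For θ = 30°, cos θ = √3/2 (exact) ≈ 0.8660, so:
1 − cos 30° = 1 − (√3/2) ≈ 0.1340

Δλ = λ_C × 0.1340 = 2.4263 × 0.1340 = 0.3251 pm

λ' = 70.8 + 0.3251 = 71.1251 pm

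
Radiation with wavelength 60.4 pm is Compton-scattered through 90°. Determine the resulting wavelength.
62.8263 pm

Using the Compton scattering formula:
λ' = λ + Δλ = λ + λ_C(1 - cos θ)

Given:
- Initial wavelength λ = 60.4 pm
- Scattering angle θ = 90°
- Compton wavelength λ_C ≈ 2.4263 pm

Calculate the shift:
Δλ = 2.4263 × (1 - cos(90°))
Δλ = 2.4263 × 1.0000
Δλ = 2.4263 pm

Final wavelength:
λ' = 60.4 + 2.4263 = 62.8263 pm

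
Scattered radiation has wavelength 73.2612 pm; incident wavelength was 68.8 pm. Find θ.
147.00°

First find the wavelength shift:
Δλ = λ' - λ = 73.2612 - 68.8 = 4.4612 pm

Using Δλ = λ_C(1 - cos θ), with λ_C = h/(m_e·c) ≈ 2.42631024 pm:
cos θ = 1 - Δλ/λ_C
cos θ = 1 - 4.4612/2.42631024
cos θ = -0.838677

θ = arccos(-0.838677)
θ = 147.00°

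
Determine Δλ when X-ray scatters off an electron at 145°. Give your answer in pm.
4.4138 pm

Using the Compton scattering formula:
Δλ = λ_C(1 - cos θ)

where λ_C = h/(m_e·c) ≈ 2.4263 pm is the Compton wavelength of an electron.

For θ = 145°:
cos(145°) = -0.8192
1 - cos(145°) = 1.8192

Δλ = 2.4263 × 1.8192
Δλ = 4.4138 pm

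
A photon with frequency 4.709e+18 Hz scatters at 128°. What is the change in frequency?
2.731e+17 Hz (decrease)

Convert frequency to wavelength (c = 299792458 m/s):
λ₀ = c/f₀ = 299792458/4.709e+18 = 6.3663720e-11 m = 63.6637 pm

Calculate Compton shift:
Δλ = λ_C(1 - cos(128°)) = 3.9201 pm

Final wavelength:
λ' = λ₀ + Δλ = 63.6637 + 3.9201 = 67.5838 pm

Final frequency:
f' = c/λ' = 299792458/6.7583816e-11 = 4.4358617e+18 Hz

Frequency shift (decrease):
Δf = f₀ - f' = 4.709e+18 - 4.4358617e+18 = 2.731e+17 Hz

(Intermediate values are shown rounded; full precision is carried through to the final answer.)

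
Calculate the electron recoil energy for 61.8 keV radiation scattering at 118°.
9.3256 keV

By energy conservation: K_e = E_initial - E_final

First find the scattered photon energy:
Initial wavelength: λ = hc/E = 20.0622 pm
Compton shift: Δλ = λ_C(1 - cos(118°)) = 3.5654 pm
Final wavelength: λ' = 20.0622 + 3.5654 = 23.6276 pm
Final photon energy: E' = hc/λ' = 52.4744 keV

Electron kinetic energy:
K_e = E - E' = 61.8000 - 52.4744 = 9.3256 keV

(Intermediate values are shown rounded; full precision is carried through to the final answer.)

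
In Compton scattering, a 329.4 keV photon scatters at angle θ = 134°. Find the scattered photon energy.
157.4261 keV

First convert energy to wavelength:
λ = hc/E, with hc ≈ 1239.842 keV·pm (i.e. 1239.842 eV·nm)

For E = 329.4 keV = 329400 eV:
λ = 1239.842 keV·pm / 329.4 keV
λ = 3.7639 pm

Calculate the Compton shift:
Δλ = λ_C(1 - cos(134°)) = 2.4263 × 1.6947
Δλ = 4.1118 pm

Final wavelength:
λ' = 3.7639 + 4.1118 = 7.8757 pm

Final energy:
E' = hc/λ' = 1239.842 / 7.8757 = 157.4261 keV

(Intermediate values are shown rounded; full precision is carried through to the final answer.)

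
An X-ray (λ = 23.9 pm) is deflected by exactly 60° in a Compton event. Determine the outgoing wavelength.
25.1132 pm

Using the Compton formula: λ' = λ + λ_C(1 − cos θ)

For θ = 60°, cos θ = 1/2 (exact) = 0.5000, so:
1 − cos 60° = 1 − (1/2) = 0.5000

Δλ = λ_C × 0.5000 = 2.4263 × 0.5000 = 1.2132 pm

λ' = 23.9 + 1.2132 = 25.1132 pm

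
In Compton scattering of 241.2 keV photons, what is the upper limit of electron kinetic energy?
117.1280 keV

Maximum energy transfer occurs at θ = 180° (backscattering).

Initial photon: E₀ = 241.2 keV → λ₀ = 5.1403 pm

Maximum Compton shift (at 180°):
Δλ_max = 2λ_C = 2 × 2.4263 = 4.8526 pm

Final wavelength:
λ' = 5.1403 + 4.8526 = 9.9929 pm

Minimum photon energy (maximum energy to electron):
E'_min = hc/λ' = 124.0720 keV

Maximum electron kinetic energy:
K_max = E₀ - E'_min = 241.2000 - 124.0720 = 117.1280 keV

(Intermediate values are shown rounded; full precision is carried through to the final answer.)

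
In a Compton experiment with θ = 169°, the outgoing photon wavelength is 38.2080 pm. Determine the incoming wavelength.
33.4000 pm

From λ' = λ + Δλ, we have λ = λ' - Δλ

First calculate the Compton shift:
Δλ = λ_C(1 - cos θ)
Δλ = 2.4263 × (1 - cos(169°))
Δλ = 2.4263 × 1.9816
Δλ = 4.8080 pm

Initial wavelength:
λ = λ' - Δλ
λ = 38.2080 - 4.8080
λ = 33.4000 pm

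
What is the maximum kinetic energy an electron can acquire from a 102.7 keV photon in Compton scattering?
29.4453 keV

Maximum energy transfer occurs at θ = 180° (backscattering).

Initial photon: E₀ = 102.7 keV → λ₀ = 12.0725 pm

Maximum Compton shift (at 180°):
Δλ_max = 2λ_C = 2 × 2.4263 = 4.8526 pm

Final wavelength:
λ' = 12.0725 + 4.8526 = 16.9251 pm

Minimum photon energy (maximum energy to electron):
E'_min = hc/λ' = 73.2547 keV

Maximum electron kinetic energy:
K_max = E₀ - E'_min = 102.7000 - 73.2547 = 29.4453 keV

(Intermediate values are shown rounded; full precision is carried through to the final answer.)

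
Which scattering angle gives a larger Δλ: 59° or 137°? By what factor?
137° produces the larger shift by a factor of 3.570

Calculate both shifts using Δλ = λ_C(1 - cos θ):

For θ₁ = 59°:
Δλ₁ = 2.4263 × (1 - cos(59°))
Δλ₁ = 2.4263 × 0.4850
Δλ₁ = 1.1767 pm

For θ₂ = 137°:
Δλ₂ = 2.4263 × (1 - cos(137°))
Δλ₂ = 2.4263 × 1.7314
Δλ₂ = 4.2008 pm

The 137° angle produces the larger shift.
Ratio: 4.2008/1.1767 = 3.570

(Intermediate values are shown rounded; full precision is carried through to the final answer.)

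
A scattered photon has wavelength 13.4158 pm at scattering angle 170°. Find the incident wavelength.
8.6000 pm

From λ' = λ + Δλ, we have λ = λ' - Δλ

First calculate the Compton shift:
Δλ = λ_C(1 - cos θ)
Δλ = 2.4263 × (1 - cos(170°))
Δλ = 2.4263 × 1.9848
Δλ = 4.8158 pm

Initial wavelength:
λ = λ' - Δλ
λ = 13.4158 - 4.8158
λ = 8.6000 pm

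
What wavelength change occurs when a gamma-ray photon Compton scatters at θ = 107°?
3.1357 pm

Using the Compton scattering formula:
Δλ = λ_C(1 - cos θ)

where λ_C = h/(m_e·c) ≈ 2.4263 pm is the Compton wavelength of an electron.

For θ = 107°:
cos(107°) = -0.2924
1 - cos(107°) = 1.2924

Δλ = 2.4263 × 1.2924
Δλ = 3.1357 pm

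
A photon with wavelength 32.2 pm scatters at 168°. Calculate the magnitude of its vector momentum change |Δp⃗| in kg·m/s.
3.8277e-23 kg·m/s

Photon momentum magnitude is p = h/λ.

Initial momentum:
p₀ = h/λ = 6.6261e-34/3.2200e-11 = 2.0578e-23 kg·m/s

After scattering:
λ' = λ + Δλ = 32.2 + 4.7996 = 36.9996 pm
p' = h/λ' = 6.6261e-34/3.7000e-11 = 1.7908e-23 kg·m/s

Momentum is a vector; the scattered photon's direction makes angle θ = 168° with the incident direction. The magnitude of the vector change Δp⃗ = p⃗₀ − p⃗' is found from the law of cosines:
|Δp⃗|² = p₀² + p'² − 2p₀p'cos θ
|Δp⃗|² = (2.0578e-23)² + (1.7908e-23)² − 2·2.0578e-23·1.7908e-23·cos(168°)
|Δp⃗| = 3.8277e-23 kg·m/s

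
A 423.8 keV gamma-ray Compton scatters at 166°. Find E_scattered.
160.8913 keV

First convert energy to wavelength:
λ = hc/E, with hc ≈ 1239.842 keV·pm (i.e. 1239.842 eV·nm)

For E = 423.8 keV = 423800 eV:
λ = 1239.842 keV·pm / 423.8 keV
λ = 2.9255 pm

Calculate the Compton shift:
Δλ = λ_C(1 - cos(166°)) = 2.4263 × 1.9703
Δλ = 4.7805 pm

Final wavelength:
λ' = 2.9255 + 4.7805 = 7.7061 pm

Final energy:
E' = hc/λ' = 1239.842 / 7.7061 = 160.8913 keV

(Intermediate values are shown rounded; full precision is carried through to the final answer.)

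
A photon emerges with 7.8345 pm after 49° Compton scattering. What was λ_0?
7.0000 pm

From λ' = λ + Δλ, we have λ = λ' - Δλ

First calculate the Compton shift:
Δλ = λ_C(1 - cos θ)
Δλ = 2.4263 × (1 - cos(49°))
Δλ = 2.4263 × 0.3439
Δλ = 0.8345 pm

Initial wavelength:
λ = λ' - Δλ
λ = 7.8345 - 0.8345
λ = 7.0000 pm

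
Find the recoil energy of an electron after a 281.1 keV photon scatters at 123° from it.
129.1298 keV

By energy conservation: K_e = E_initial - E_final

First find the scattered photon energy:
Initial wavelength: λ = hc/E = 4.4107 pm
Compton shift: Δλ = λ_C(1 - cos(123°)) = 3.7478 pm
Final wavelength: λ' = 4.4107 + 3.7478 = 8.1585 pm
Final photon energy: E' = hc/λ' = 151.9702 keV

Electron kinetic energy:
K_e = E - E' = 281.1000 - 151.9702 = 129.1298 keV

(Intermediate values are shown rounded; full precision is carried through to the final answer.)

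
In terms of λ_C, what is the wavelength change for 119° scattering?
1.4848 λ_C

The Compton shift formula is:
Δλ = λ_C(1 - cos θ)

Dividing both sides by λ_C:
Δλ/λ_C = 1 - cos θ

For θ = 119°:
Δλ/λ_C = 1 - cos(119°)
Δλ/λ_C = 1 - -0.4848
Δλ/λ_C = 1.4848

This means the shift is 1.4848 × λ_C = 3.6026 pm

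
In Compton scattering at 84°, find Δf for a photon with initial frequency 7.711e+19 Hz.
2.764e+19 Hz (decrease)

Convert frequency to wavelength (c = 299792458 m/s):
λ₀ = c/f₀ = 299792458/7.711e+19 = 3.8878545e-12 m = 3.8879 pm

Calculate Compton shift:
Δλ = λ_C(1 - cos(84°)) = 2.1727 pm

Final wavelength:
λ' = λ₀ + Δλ = 3.8879 + 2.1727 = 6.0605 pm

Final frequency:
f' = c/λ' = 299792458/6.0605462e-12 = 4.9466244e+19 Hz

Frequency shift (decrease):
Δf = f₀ - f' = 7.711e+19 - 4.9466244e+19 = 2.764e+19 Hz

(Intermediate values are shown rounded; full precision is carried through to the final answer.)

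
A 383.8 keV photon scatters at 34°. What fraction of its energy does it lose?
0.1138 (or 11.38%)

Calculate initial and final photon energies:

Initial: E₀ = 383.8 keV → λ₀ = 3.2304 pm
Compton shift: Δλ = 0.4148 pm
Final wavelength: λ' = 3.6452 pm
Final energy: E' = 340.1258 keV

Fractional energy loss:
(E₀ - E')/E₀ = (383.8000 - 340.1258)/383.8000
= 43.6742/383.8000
= 0.1138
= 11.38%

(Intermediate values are shown rounded; full precision is carried through to the final answer.)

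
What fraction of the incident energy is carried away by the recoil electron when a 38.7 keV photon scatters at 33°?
0.0121 (or 1.21%)

Calculate initial and final photon energies:

Initial: E₀ = 38.7 keV → λ₀ = 32.0373 pm
Compton shift: Δλ = 0.3914 pm
Final wavelength: λ' = 32.4287 pm
Final energy: E' = 38.2329 keV

Fractional energy loss:
(E₀ - E')/E₀ = (38.7000 - 38.2329)/38.7000
= 0.4671/38.7000
= 0.0121
= 1.21%

(Intermediate values are shown rounded; full precision is carried through to the final answer.)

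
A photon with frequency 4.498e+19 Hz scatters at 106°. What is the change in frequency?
1.426e+19 Hz (decrease)

Convert frequency to wavelength (c = 299792458 m/s):
λ₀ = c/f₀ = 299792458/4.498e+19 = 6.6650169e-12 m = 6.6650 pm

Calculate Compton shift:
Δλ = λ_C(1 - cos(106°)) = 3.0951 pm

Final wavelength:
λ' = λ₀ + Δλ = 6.6650 + 3.0951 = 9.7601 pm

Final frequency:
f' = c/λ' = 299792458/9.7601088e-12 = 3.0716098e+19 Hz

Frequency shift (decrease):
Δf = f₀ - f' = 4.498e+19 - 3.0716098e+19 = 1.426e+19 Hz

(Intermediate values are shown rounded; full precision is carried through to the final answer.)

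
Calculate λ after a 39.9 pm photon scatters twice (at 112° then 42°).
43.8584 pm

Apply Compton shift twice:

First scattering at θ₁ = 112°:
Δλ₁ = λ_C(1 - cos(112°))
Δλ₁ = 2.4263 × 1.3746
Δλ₁ = 3.3352 pm

After first scattering:
λ₁ = 39.9 + 3.3352 = 43.2352 pm

Second scattering at θ₂ = 42°:
Δλ₂ = λ_C(1 - cos(42°))
Δλ₂ = 2.4263 × 0.2569
Δλ₂ = 0.6232 pm

Final wavelength:
λ₂ = 43.2352 + 0.6232 = 43.8584 pm

Total shift: Δλ_total = 3.3352 + 0.6232 = 3.9584 pm

(Intermediate values are shown rounded; full precision is carried through to the final answer.)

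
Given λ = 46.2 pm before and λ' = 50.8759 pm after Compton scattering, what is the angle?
158.00°

First find the wavelength shift:
Δλ = λ' - λ = 50.8759 - 46.2 = 4.6759 pm

Using Δλ = λ_C(1 - cos θ), with λ_C = h/(m_e·c) ≈ 2.42631024 pm:
cos θ = 1 - Δλ/λ_C
cos θ = 1 - 4.6759/2.42631024
cos θ = -0.927165

θ = arccos(-0.927165)
θ = 158.00°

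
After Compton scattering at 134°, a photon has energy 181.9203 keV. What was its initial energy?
458.6001 keV

Convert final energy to wavelength (hc ≈ 1239.842 keV·pm):
λ' = hc/E' = 1239.842 / 181.9203 = 6.8153 pm

Calculate the Compton shift:
Δλ = λ_C(1 - cos(134°))
Δλ = 2.4263 × (1 - cos(134°))
Δλ = 4.1118 pm

Initial wavelength:
λ = λ' - Δλ = 6.8153 - 4.1118 = 2.7035 pm

Initial energy:
E = hc/λ = 1239.842 / 2.7035 = 458.6001 keV

(Intermediate values are shown rounded; full precision is carried through to the final answer.)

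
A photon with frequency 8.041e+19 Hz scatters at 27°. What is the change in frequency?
5.326e+18 Hz (decrease)

Convert frequency to wavelength (c = 299792458 m/s):
λ₀ = c/f₀ = 299792458/8.041e+19 = 3.7282982e-12 m = 3.7283 pm

Calculate Compton shift:
Δλ = λ_C(1 - cos(27°)) = 0.2645 pm

Final wavelength:
λ' = λ₀ + Δλ = 3.7283 + 0.2645 = 3.9928 pm

Final frequency:
f' = c/λ' = 299792458/3.9927502e-12 = 7.5084201e+19 Hz

Frequency shift (decrease):
Δf = f₀ - f' = 8.041e+19 - 7.5084201e+19 = 5.326e+18 Hz

(Intermediate values are shown rounded; full precision is carried through to the final answer.)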